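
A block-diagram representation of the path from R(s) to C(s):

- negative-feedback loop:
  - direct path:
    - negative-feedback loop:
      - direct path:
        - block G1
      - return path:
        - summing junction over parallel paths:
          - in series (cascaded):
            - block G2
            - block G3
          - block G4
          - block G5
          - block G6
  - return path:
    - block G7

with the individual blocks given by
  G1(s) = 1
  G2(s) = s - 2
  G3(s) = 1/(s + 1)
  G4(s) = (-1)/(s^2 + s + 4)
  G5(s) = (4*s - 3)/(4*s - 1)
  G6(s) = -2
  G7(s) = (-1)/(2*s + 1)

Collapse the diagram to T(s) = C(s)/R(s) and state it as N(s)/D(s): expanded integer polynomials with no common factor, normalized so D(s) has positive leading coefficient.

The answer is (8*s^5 + 18*s^4 + 43*s^3 + 40*s^2 + 3*s - 4)/(8*s^5 - 14*s^4 - 12*s^3 - 111*s^2 - 56*s + 5).

Reasoning:
Step 1. reduce the series chain G2, G3, giving (s - 2)/(s + 1)
Step 2. sum the parallel branches (G2*G3), G4, G5, G6, giving (-14*s^3 - 17*s^2 - 58*s + 5)/(4*s^4 + 7*s^3 + 18*s^2 + 11*s - 4)
Step 3. close the feedback loop around G1, ((G2*G3)+G4+G5+G6), giving (4*s^4 + 7*s^3 + 18*s^2 + 11*s - 4)/(4*s^4 - 7*s^3 + s^2 - 47*s + 1)
Step 4. close the feedback loop around [G1/(1+G1*((G2*G3)+G4+G5+G6))], G7, giving the overall T(s)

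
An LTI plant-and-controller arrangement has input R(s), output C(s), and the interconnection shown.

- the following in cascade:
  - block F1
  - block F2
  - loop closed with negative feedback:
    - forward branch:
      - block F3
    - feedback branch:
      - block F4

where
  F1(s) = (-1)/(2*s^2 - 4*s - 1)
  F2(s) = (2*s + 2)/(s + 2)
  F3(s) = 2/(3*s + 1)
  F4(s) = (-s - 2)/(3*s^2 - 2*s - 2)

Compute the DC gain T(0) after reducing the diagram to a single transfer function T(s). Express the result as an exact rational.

Step 1 - reduce the feedback loop with forward F3 and return F4 gives (6*s^2 - 4*s - 4)/(9*s^3 - 3*s^2 - 10*s - 6)
Step 2 - cascade F1, F2, [F3/(1+F3*F4)] gives (-12*s^3 - 4*s^2 + 16*s + 8)/(18*s^6 - 6*s^5 - 101*s^4 - 3*s^3 + 96*s^2 + 74*s + 12)
DC gain: substitute s = 0 into T(s) from step 2: T(0) = 8/12 = 2/3.

Final answer: 2/3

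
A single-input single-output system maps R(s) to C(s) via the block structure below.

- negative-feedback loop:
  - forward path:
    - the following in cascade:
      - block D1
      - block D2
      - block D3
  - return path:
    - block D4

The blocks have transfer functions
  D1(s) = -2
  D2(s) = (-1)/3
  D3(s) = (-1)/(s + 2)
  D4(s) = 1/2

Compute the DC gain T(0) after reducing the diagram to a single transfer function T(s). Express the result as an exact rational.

First reduce the diagram to T(s).

Step 1: cascade D1, D2, D3 = (-2)/(3*s + 6)
Step 2: feedback reduction of (D1*D2*D3), D4 = (-2)/(3*s + 5)
Step 2 gives the overall T(s). Then T(0) = -2/5.

Answer: -2/5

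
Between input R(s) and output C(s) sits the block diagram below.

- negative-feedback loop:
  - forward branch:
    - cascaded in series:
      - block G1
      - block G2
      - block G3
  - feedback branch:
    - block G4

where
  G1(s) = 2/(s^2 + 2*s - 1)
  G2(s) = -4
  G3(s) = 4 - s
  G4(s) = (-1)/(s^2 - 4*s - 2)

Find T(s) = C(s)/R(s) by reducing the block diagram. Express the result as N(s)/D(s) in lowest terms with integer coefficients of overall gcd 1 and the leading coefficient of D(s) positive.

Reducing step by step:

Step 1. cascade G1, G2, G3 gives (8*s - 32)/(s^2 + 2*s - 1)
Step 2. close the feedback loop around (G1*G2*G3), G4 - this is the overall T(s), already in the required normalized form

Answer: (8*s^3 - 64*s^2 + 112*s + 64)/(s^4 - 2*s^3 - 11*s^2 - 8*s + 34)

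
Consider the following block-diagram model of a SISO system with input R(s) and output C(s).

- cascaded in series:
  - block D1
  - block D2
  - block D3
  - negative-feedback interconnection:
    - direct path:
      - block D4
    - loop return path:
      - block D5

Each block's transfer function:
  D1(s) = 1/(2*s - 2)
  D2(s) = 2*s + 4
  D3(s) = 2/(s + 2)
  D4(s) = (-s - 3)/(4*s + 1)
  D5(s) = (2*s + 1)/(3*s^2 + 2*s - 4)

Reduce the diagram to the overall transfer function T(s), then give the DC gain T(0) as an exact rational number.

(1) close the feedback loop around D4, D5, giving (-3*s^3 - 11*s^2 - 2*s + 12)/(12*s^3 + 9*s^2 - 21*s - 7)
(2) combine D1, D2, D3, [D4/(1+D4*D5)] in series, giving (-6*s^3 - 22*s^2 - 4*s + 24)/(12*s^4 - 3*s^3 - 30*s^2 + 14*s + 7)
Step 2 gives the overall T(s). Then T(0) = 24/7.

Therefore the answer is 24/7.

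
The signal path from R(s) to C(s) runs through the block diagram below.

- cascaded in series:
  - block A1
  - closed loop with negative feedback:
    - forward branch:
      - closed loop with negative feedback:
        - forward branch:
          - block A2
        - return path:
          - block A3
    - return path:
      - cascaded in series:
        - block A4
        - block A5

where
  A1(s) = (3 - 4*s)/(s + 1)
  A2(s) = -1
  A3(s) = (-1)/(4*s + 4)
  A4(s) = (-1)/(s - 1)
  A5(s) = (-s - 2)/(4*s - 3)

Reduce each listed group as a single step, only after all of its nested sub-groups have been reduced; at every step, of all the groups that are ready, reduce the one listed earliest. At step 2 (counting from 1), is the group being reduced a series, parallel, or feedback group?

1. apply the feedback formula to A2, A3
2. multiply A4, A5 (series)
3. collapse the loop ([A2/(1+A2*A3)] forward, (A4*A5) return)
4. cascade A1, [[A2/(1+A2*A3)]/(1+[A2/(1+A2*A3)]*(A4*A5))]
At step 2 the group reduced is series.

Answer: series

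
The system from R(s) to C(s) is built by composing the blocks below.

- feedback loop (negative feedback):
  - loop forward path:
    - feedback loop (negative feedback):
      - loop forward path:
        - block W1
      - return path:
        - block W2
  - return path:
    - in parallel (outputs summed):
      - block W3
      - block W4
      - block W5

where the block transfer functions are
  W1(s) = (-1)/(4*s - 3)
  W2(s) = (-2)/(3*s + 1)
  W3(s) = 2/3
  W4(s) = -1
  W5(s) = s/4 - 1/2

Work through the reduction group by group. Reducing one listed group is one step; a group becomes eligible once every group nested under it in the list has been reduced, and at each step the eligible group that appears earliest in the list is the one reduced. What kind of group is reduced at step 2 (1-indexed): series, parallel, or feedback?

Answer: parallel

Working:
[1] feedback reduction of W1, W2
[2] sum the parallel branches W3, W4, W5
[3] collapse the loop ([W1/(1+W1*W2)] forward, (W3+W4+W5) return)
Step 2: parallel.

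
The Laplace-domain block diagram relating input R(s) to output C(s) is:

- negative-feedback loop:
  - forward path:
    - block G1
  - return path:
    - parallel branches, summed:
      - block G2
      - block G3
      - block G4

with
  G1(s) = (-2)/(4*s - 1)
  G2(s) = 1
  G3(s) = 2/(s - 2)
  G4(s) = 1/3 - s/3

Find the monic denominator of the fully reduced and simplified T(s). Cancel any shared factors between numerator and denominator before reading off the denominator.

(1) reduce the parallel group G2, G3, G4 = (-s^2 + 6*s - 2)/(3*s - 6)
(2) feedback reduction of G1, (G2+G3+G4) = (12 - 6*s)/(14*s^2 - 39*s + 10)
No further cancellation is possible in the step-2 result, so that is T(s). Its denominator becomes monic after dividing by the leading coefficient 14.

Answer: s^2 - 39*s/14 + 5/7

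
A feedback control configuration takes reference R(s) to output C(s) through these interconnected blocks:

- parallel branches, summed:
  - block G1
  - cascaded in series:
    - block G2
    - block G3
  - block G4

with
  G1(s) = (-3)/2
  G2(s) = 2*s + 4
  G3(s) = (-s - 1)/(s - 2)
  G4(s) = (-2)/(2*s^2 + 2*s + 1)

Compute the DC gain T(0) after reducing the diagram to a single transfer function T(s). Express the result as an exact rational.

Reducing step by step:

[1] reduce the series chain G2, G3 = (-2*s^2 - 6*s - 4)/(s - 2)
[2] add G1, (G2*G3), G4 (parallel) = (-8*s^4 - 38*s^3 - 38*s^2 - 23*s + 6)/(4*s^3 - 4*s^2 - 6*s - 4)
Step 2 gives the overall T(s). Then T(0) = 6/(-4) = -3/2.

Answer: -3/2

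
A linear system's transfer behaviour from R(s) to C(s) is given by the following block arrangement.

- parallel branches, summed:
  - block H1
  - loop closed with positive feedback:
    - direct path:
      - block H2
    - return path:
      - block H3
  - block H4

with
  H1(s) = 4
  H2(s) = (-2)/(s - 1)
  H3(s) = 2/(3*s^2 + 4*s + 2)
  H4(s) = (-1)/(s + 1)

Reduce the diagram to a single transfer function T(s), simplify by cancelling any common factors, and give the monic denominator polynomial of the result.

Reducing step by step:

Step 1. feedback reduction of H2, H3 = (-6*s^2 - 8*s - 4)/(3*s^3 + s^2 - 2*s + 2)
Step 2. reduce the parallel group H1, [H2/(1-H2*H3)], H4 = (12*s^4 + 7*s^3 - 19*s^2 - 10*s + 2)/(3*s^4 + 4*s^3 - s^2 + 2)
No further cancellation is possible in the step-2 result, so that is T(s). Its denominator becomes monic after dividing by the leading coefficient 3.

Answer: s^4 + 4*s^3/3 - s^2/3 + 2/3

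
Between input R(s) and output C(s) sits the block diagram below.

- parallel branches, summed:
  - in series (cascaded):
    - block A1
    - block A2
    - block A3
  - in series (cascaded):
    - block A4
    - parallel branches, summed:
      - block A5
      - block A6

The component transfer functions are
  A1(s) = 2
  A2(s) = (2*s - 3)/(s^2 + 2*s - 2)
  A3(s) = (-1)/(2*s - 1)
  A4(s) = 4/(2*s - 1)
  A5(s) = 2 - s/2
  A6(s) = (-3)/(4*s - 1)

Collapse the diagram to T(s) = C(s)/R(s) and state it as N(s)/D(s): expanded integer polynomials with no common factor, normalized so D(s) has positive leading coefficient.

Answer: (-8*s^4 + 18*s^3 + 48*s^2 - 80*s + 34)/(8*s^4 + 10*s^3 - 27*s^2 + 14*s - 2)

Working:
[1] multiply A1, A2, A3 (series): (6 - 4*s)/(2*s^3 + 3*s^2 - 6*s + 2)
[2] combine A5, A6 in parallel: (-4*s^2 + 17*s - 10)/(8*s - 2)
[3] combine A4, (A5+A6) in series: (-8*s^2 + 34*s - 20)/(8*s^2 - 6*s + 1)
[4] combine (A1*A2*A3), (A4*(A5+A6)) in parallel, giving the overall T(s)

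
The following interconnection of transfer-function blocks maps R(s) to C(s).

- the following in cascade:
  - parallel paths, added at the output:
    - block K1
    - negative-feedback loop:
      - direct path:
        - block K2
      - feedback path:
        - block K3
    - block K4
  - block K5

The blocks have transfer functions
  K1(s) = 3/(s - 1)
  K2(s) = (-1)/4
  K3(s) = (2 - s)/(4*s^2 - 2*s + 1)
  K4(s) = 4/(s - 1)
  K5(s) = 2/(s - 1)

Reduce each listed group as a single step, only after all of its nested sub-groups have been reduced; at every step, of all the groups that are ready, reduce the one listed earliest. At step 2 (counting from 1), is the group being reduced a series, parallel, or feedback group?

Reducing step by step:

1. apply the feedback formula to K2, K3
2. combine K1, [K2/(1+K2*K3)], K4 in parallel
3. multiply (K1+[K2/(1+K2*K3)]+K4), K5 (series)
Step 2 collapses a parallel group.

Answer: parallel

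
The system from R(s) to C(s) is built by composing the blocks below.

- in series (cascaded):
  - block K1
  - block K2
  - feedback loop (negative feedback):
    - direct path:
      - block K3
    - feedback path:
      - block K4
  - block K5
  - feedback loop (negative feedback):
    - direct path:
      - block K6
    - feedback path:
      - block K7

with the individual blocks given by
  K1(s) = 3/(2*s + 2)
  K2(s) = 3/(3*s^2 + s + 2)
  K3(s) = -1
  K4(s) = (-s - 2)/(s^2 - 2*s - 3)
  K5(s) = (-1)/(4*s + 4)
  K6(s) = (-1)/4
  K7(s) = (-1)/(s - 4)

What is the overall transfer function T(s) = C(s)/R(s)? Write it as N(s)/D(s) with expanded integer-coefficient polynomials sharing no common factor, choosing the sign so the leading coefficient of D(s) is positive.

Step 1: close the feedback loop around K3, K4 gives (-s^2 + 2*s + 3)/(s^2 - s - 1)
Step 2: close the feedback loop around K6, K7 gives (4 - s)/(4*s - 15)
Step 3: reduce the series chain K1, K2, [K3/(1+K3*K4)], K5, [K6/(1+K6*K7)]; the result is T(s) itself (integer coefficients, no common factor, positive leading denominator coefficient)

Hence the answer: (-9*s^2 + 63*s - 108)/(96*s^6 - 328*s^5 - 248*s^4 + 320*s^3 + 440*s^2 + 536*s + 240)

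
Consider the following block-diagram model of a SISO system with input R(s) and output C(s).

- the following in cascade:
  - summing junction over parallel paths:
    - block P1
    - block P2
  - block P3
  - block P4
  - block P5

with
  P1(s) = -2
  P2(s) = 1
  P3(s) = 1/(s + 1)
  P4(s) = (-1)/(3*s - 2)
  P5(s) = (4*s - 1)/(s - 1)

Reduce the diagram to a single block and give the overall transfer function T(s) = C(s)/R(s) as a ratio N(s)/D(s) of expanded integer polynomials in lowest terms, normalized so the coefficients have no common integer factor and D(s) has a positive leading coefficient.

Answer: (4*s - 1)/(3*s^3 - 2*s^2 - 3*s + 2)

Working:
(1) reduce the parallel group P1, P2, giving -1
(2) multiply (P1+P2), P3, P4, P5 (series); the result is T(s) itself (integer coefficients, no common factor, positive leading denominator coefficient)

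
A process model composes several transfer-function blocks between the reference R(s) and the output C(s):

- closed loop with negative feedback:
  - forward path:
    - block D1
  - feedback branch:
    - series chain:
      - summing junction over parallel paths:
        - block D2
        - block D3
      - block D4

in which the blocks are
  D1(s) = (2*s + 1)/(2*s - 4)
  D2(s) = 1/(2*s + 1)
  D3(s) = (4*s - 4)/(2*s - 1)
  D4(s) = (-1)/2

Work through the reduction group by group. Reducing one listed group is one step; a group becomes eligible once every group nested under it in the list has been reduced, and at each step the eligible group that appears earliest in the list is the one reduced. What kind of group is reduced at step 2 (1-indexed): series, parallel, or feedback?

The answer is series.

Reasoning:
Step 1. sum the parallel branches D2, D3
Step 2. reduce the series chain (D2+D3), D4
Step 3. reduce the feedback loop with forward D1 and return ((D2+D3)*D4)
Step 2 collapses a series group.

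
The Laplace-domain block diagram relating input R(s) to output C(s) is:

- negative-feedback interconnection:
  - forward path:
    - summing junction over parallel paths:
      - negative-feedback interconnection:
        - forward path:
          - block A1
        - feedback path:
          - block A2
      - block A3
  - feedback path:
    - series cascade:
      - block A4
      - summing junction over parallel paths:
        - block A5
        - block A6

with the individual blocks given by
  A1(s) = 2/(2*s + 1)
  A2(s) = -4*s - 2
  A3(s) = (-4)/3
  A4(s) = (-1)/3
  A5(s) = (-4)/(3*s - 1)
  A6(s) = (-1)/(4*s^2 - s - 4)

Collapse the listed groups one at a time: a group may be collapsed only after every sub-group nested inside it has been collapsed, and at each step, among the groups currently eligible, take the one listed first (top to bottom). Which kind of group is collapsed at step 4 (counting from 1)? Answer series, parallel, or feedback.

The answer is series.

Reasoning:
(1) feedback reduction of A1, A2
(2) add [A1/(1+A1*A2)], A3 (parallel)
(3) add A5, A6 (parallel)
(4) cascade A4, (A5+A6)
(5) reduce the feedback loop with forward ([A1/(1+A1*A2)]+A3) and return (A4*(A5+A6))
Step 4 collapses a series group.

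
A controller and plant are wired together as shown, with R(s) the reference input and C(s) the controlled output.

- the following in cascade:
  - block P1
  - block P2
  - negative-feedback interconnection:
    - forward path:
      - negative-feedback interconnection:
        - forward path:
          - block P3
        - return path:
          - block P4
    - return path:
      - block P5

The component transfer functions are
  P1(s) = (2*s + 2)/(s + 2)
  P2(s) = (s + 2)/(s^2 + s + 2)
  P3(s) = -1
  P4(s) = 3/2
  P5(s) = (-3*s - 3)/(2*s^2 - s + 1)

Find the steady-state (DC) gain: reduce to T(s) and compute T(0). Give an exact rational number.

Reducing step by step:

1. apply the feedback formula to P3, P4; result 2
2. collapse the loop ([P3/(1+P3*P4)] forward, P5 return); result (4*s^2 - 2*s + 2)/(2*s^2 - 7*s - 5)
3. series reduction of P1, P2, [[P3/(1+P3*P4)]/(1+[P3/(1+P3*P4)]*P5)]; result (8*s^3 + 4*s^2 + 4)/(2*s^4 - 5*s^3 - 8*s^2 - 19*s - 10)
DC gain: substitute s = 0 into T(s) from step 3: T(0) = 4/(-10) = -2/5.

Answer: -2/5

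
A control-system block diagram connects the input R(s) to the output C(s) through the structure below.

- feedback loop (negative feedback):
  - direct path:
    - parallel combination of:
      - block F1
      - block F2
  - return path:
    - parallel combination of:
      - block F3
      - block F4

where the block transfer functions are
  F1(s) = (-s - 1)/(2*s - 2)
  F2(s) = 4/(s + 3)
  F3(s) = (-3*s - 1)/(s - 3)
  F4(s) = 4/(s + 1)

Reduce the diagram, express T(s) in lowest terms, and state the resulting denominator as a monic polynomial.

Step 1. reduce the parallel group F1, F2 gives (-s^2 + 4*s - 11)/(2*s^2 + 4*s - 6)
Step 2. combine F3, F4 in parallel gives (-3*s^2 - 13)/(s^2 - 2*s - 3)
Step 3. apply the feedback formula to (F1+F2), (F3+F4) gives (-s^4 + 6*s^3 - 16*s^2 + 10*s + 33)/(5*s^4 - 12*s^3 + 26*s^2 - 52*s + 161)
That last expression is T(s), already simplified. Scaling its denominator by 1/5 (the reciprocal of the leading coefficient) yields the monic denominator.

Hence the answer: s^4 - 12*s^3/5 + 26*s^2/5 - 52*s/5 + 161/5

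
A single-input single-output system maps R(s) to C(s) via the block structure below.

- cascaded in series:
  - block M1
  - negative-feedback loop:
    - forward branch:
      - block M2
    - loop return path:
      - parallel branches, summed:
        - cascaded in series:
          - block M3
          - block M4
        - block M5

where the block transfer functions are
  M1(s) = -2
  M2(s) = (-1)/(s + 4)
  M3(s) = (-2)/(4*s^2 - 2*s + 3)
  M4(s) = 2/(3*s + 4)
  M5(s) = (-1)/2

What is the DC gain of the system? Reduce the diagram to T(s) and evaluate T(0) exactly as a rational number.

First reduce the diagram to T(s).

[1] series reduction of M3, M4; result (-4)/(12*s^3 + 10*s^2 + s + 12)
[2] sum the parallel branches (M3*M4), M5; result (-12*s^3 - 10*s^2 - s - 20)/(24*s^3 + 20*s^2 + 2*s + 24)
[3] reduce the feedback loop with forward M2 and return ((M3*M4)+M5); result (-24*s^3 - 20*s^2 - 2*s - 24)/(24*s^4 + 128*s^3 + 92*s^2 + 33*s + 116)
[4] series reduction of M1, [M2/(1+M2*((M3*M4)+M5))]; result (48*s^3 + 40*s^2 + 4*s + 48)/(24*s^4 + 128*s^3 + 92*s^2 + 33*s + 116)
DC gain: substitute s = 0 into T(s) from step 4: T(0) = 48/116 = 12/29.

Answer: 12/29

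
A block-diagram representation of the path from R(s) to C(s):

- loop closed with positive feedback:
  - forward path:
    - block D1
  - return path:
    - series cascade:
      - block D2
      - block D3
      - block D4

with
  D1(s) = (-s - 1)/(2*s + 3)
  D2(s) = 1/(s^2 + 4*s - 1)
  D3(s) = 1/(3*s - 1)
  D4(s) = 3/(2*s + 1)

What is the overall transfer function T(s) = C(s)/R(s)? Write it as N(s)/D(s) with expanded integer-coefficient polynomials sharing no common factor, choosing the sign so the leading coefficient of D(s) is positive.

Step 1 - reduce the series chain D2, D3, D4, giving 3/(6*s^4 + 25*s^3 - 3*s^2 - 5*s + 1)
Step 2 - reduce the feedback loop with forward D1 and return (D2*D3*D4), giving the overall T(s)

Answer: (-6*s^5 - 31*s^4 - 22*s^3 + 8*s^2 + 4*s - 1)/(12*s^5 + 68*s^4 + 69*s^3 - 19*s^2 - 10*s + 6)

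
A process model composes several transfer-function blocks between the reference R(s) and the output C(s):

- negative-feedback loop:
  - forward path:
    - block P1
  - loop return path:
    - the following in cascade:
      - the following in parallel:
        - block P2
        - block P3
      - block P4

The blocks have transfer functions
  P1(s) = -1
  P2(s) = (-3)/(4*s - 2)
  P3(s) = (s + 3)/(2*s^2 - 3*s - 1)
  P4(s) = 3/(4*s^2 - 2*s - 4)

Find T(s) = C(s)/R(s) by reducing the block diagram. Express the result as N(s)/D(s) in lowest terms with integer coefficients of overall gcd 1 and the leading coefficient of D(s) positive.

Reducing step by step:

(1) combine P2, P3 in parallel: (-2*s^2 + 19*s - 3)/(8*s^3 - 16*s^2 + 2*s + 2)
(2) series reduction of (P2+P3), P4: (-6*s^2 + 57*s - 9)/(32*s^5 - 80*s^4 + 8*s^3 + 68*s^2 - 12*s - 8)
(3) close the feedback loop around P1, ((P2+P3)*P4), giving the overall T(s)

Answer: (-32*s^5 + 80*s^4 - 8*s^3 - 68*s^2 + 12*s + 8)/(32*s^5 - 80*s^4 + 8*s^3 + 74*s^2 - 69*s + 1)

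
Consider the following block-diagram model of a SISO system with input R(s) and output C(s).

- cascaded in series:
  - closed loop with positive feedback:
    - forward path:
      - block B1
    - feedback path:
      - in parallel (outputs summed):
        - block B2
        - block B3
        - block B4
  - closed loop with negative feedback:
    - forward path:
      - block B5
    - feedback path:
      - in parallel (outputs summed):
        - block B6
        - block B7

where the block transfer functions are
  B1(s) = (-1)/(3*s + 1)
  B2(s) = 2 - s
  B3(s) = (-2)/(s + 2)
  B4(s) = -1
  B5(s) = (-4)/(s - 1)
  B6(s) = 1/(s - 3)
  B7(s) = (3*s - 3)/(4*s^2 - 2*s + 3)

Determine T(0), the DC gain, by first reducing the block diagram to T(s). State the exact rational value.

Step 1. parallel reduction of B2, B3, B4 gives (-s^2 - s)/(s + 2)
Step 2. feedback reduction of B1, (B2+B3+B4) gives (-s - 2)/(2*s^2 + 6*s + 2)
Step 3. sum the parallel branches B6, B7 gives (7*s^2 - 14*s + 12)/(4*s^3 - 14*s^2 + 9*s - 9)
Step 4. close the feedback loop around B5, (B6+B7) gives (-16*s^3 + 56*s^2 - 36*s + 36)/(4*s^4 - 18*s^3 - 5*s^2 + 38*s - 39)
Step 5. cascade [B1/(1-B1*(B2+B3+B4))], [B5/(1+B5*(B6+B7))] gives (8*s^4 - 12*s^3 - 38*s^2 + 18*s - 36)/(4*s^6 - 6*s^5 - 55*s^4 + 5*s^3 + 70*s^2 - 79*s - 39)
The step-5 result is T(s). Setting s = 0: T(0) = -36/(-39) = 12/13.

Therefore the answer is 12/13.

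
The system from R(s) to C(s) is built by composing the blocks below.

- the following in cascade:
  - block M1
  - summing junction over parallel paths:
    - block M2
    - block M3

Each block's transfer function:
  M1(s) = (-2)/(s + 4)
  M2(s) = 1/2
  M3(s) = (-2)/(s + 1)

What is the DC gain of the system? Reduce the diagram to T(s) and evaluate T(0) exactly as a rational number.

Answer: 3/4

Working:
Step 1: parallel reduction of M2, M3 gives (s - 3)/(2*s + 2)
Step 2: reduce the series chain M1, (M2+M3) gives (3 - s)/(s^2 + 5*s + 4)
The step-2 result is T(s). Setting s = 0: T(0) = 3/4.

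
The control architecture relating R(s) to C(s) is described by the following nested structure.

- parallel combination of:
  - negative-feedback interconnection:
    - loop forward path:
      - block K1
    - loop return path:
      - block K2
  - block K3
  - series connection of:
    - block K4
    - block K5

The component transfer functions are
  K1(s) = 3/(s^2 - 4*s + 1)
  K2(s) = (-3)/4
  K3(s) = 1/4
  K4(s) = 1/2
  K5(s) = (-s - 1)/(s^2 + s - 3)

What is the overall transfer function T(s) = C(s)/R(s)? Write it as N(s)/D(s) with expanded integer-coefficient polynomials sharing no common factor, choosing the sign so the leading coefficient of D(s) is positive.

(1) reduce the feedback loop with forward K1 and return K2 gives 12/(4*s^2 - 16*s - 5)
(2) reduce the series chain K4, K5 gives (-s - 1)/(2*s^2 + 2*s - 6)
(3) add [K1/(1+K1*K2)], K3, (K4*K5) (parallel); the result is T(s) itself (integer coefficients, no common factor, positive leading denominator coefficient)

Answer: (4*s^4 - 20*s^3 + 39*s^2 + 133*s - 119)/(16*s^4 - 48*s^3 - 132*s^2 + 172*s + 60)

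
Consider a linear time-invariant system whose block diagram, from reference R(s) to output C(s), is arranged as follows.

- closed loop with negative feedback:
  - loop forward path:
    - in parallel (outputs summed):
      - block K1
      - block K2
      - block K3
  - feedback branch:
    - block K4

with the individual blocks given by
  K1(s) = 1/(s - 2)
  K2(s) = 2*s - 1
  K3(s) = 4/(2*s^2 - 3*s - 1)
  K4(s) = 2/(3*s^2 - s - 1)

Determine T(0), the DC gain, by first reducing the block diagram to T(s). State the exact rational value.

(1) sum the parallel branches K1, K2, K3 -> (4*s^4 - 16*s^3 + 19*s^2 - 11)/(2*s^3 - 7*s^2 + 5*s + 2)
(2) apply the feedback formula to (K1+K2+K3), K4 -> (12*s^6 - 52*s^5 + 69*s^4 - 3*s^3 - 52*s^2 + 11*s + 11)/(6*s^5 - 15*s^4 - 12*s^3 + 46*s^2 - 7*s - 24)
Step 2 gives the overall T(s). Then T(0) = 11/(-24) = -11/24.

Answer: -11/24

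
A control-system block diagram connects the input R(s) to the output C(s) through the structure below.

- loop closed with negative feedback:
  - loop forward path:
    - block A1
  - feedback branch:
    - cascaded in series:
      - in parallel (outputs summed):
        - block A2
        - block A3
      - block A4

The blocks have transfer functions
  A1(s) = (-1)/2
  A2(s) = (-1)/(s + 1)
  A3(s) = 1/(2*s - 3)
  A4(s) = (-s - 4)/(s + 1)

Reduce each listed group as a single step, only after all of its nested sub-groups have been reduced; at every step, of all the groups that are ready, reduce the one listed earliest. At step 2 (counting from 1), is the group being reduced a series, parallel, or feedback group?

(1) reduce the parallel group A2, A3
(2) cascade (A2+A3), A4
(3) feedback reduction of A1, ((A2+A3)*A4)
The group at step 2 is a series group.

Final answer: series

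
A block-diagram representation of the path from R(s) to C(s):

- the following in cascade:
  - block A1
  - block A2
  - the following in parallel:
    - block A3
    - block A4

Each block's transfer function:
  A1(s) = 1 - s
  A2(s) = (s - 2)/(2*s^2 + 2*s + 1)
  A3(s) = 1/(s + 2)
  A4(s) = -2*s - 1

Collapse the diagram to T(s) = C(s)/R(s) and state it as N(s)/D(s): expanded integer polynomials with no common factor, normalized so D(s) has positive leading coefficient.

First reduce the diagram to T(s).

1. add A3, A4 (parallel): (-2*s^2 - 5*s - 1)/(s + 2)
2. reduce the series chain A1, A2, (A3+A4) - this is the overall T(s), already in the required normalized form

Answer: (2*s^4 - s^3 - 10*s^2 + 7*s + 2)/(2*s^3 + 6*s^2 + 5*s + 2)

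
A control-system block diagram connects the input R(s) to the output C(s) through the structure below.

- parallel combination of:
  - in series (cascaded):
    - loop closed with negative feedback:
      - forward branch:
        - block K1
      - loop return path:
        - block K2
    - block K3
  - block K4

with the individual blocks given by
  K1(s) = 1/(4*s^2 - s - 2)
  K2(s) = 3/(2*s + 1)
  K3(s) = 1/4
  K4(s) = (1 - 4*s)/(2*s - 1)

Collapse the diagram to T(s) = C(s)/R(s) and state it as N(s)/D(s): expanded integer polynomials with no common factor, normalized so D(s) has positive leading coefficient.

Reducing step by step:

1. feedback reduction of K1, K2: (2*s + 1)/(8*s^3 + 2*s^2 - 5*s + 1)
2. cascade [K1/(1+K1*K2)], K3: (2*s + 1)/(32*s^3 + 8*s^2 - 20*s + 4)
3. combine ([K1/(1+K1*K2)]*K3), K4 in parallel, which is the overall transfer function T(s) = C(s)/R(s) in lowest terms

Answer: (-64*s^3 - 32*s^2 + 30*s - 3)/(32*s^3 + 8*s^2 - 20*s + 4)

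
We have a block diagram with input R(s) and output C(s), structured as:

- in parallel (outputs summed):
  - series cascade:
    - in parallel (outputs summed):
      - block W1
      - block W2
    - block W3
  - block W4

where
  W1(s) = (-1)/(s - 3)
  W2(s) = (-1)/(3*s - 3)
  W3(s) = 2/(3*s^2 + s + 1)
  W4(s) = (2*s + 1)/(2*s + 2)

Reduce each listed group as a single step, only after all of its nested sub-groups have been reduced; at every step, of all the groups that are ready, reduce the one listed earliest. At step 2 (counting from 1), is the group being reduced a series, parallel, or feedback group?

Answer: series

Working:
Step 1 - reduce the parallel group W1, W2
Step 2 - multiply (W1+W2), W3 (series)
Step 3 - sum the parallel branches ((W1+W2)*W3), W4
So the answer for step 2 is series.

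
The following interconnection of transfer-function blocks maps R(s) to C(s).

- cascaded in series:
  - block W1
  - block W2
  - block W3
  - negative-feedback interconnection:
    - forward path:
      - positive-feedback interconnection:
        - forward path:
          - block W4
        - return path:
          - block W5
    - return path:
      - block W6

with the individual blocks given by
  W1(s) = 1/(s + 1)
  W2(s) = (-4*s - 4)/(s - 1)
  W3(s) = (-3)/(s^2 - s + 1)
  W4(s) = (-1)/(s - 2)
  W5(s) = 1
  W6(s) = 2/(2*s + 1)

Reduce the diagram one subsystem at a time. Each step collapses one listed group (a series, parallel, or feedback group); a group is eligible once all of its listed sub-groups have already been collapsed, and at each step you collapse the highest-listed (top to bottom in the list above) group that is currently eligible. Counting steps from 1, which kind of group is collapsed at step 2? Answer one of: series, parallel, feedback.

Answer: feedback

Working:
1. feedback reduction of W4, W5
2. feedback reduction of [W4/(1-W4*W5)], W6
3. series reduction of W1, W2, W3, [[W4/(1-W4*W5)]/(1+[W4/(1-W4*W5)]*W6)]
So the answer for step 2 is feedback.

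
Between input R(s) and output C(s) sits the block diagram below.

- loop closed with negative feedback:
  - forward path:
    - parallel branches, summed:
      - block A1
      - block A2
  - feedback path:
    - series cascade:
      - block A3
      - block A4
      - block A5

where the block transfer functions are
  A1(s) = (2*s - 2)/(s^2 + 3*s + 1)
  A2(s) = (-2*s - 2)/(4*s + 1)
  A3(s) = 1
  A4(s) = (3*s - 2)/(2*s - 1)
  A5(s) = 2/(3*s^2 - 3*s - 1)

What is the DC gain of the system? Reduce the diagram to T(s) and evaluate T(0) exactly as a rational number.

First reduce the diagram to T(s).

Step 1 - reduce the parallel group A1, A2: (-2*s^3 - 14*s - 4)/(4*s^3 + 13*s^2 + 7*s + 1)
Step 2 - reduce the series chain A3, A4, A5: (6*s - 4)/(6*s^3 - 9*s^2 + s + 1)
Step 3 - feedback reduction of (A1+A2), (A3*A4*A5): (-12*s^6 + 18*s^5 - 86*s^4 + 100*s^3 + 22*s^2 - 18*s - 4)/(24*s^6 + 42*s^5 - 83*s^4 - 32*s^3 - 73*s^2 + 40*s + 17)
Step 3 gives the overall T(s). Then T(0) = -4/17.

Answer: -4/17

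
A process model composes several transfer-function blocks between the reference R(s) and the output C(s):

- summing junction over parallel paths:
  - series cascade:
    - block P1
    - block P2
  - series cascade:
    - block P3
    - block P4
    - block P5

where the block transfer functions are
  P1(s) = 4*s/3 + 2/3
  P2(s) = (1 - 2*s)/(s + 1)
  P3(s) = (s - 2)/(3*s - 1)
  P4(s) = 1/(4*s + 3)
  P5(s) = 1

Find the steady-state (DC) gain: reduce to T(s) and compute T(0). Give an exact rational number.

First reduce the diagram to T(s).

Step 1 - reduce the series chain P1, P2 = (2 - 8*s^2)/(3*s + 3)
Step 2 - reduce the series chain P3, P4, P5 = (s - 2)/(12*s^2 + 5*s - 3)
Step 3 - parallel reduction of (P1*P2), (P3*P4*P5) = (-96*s^4 - 40*s^3 + 51*s^2 + 7*s - 12)/(36*s^3 + 51*s^2 + 6*s - 9)
That last expression is T(s); at s = 0 only the constant terms survive, so T(0) = -12/(-9) = 4/3.

Answer: 4/3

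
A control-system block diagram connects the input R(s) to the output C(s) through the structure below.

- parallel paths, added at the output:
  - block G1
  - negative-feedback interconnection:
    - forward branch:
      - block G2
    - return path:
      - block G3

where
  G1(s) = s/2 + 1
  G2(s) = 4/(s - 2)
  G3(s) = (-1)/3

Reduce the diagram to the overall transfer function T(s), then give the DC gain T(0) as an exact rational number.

Step 1. close the feedback loop around G2, G3 -> 12/(3*s - 10)
Step 2. parallel reduction of G1, [G2/(1+G2*G3)] -> (3*s^2 - 4*s + 4)/(6*s - 20)
DC gain: substitute s = 0 into T(s) from step 2: T(0) = 4/(-20) = -1/5.

Therefore the answer is -1/5.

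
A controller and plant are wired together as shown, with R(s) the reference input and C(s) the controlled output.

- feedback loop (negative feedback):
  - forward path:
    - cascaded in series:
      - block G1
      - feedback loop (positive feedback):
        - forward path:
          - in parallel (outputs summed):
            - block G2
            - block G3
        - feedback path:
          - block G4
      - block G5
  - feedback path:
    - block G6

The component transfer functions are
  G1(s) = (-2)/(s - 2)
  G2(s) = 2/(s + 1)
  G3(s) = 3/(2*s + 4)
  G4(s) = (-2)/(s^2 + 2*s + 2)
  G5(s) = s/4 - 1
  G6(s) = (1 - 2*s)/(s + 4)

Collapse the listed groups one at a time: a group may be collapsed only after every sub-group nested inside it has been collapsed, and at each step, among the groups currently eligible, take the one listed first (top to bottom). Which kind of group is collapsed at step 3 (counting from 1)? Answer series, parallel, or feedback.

(1) reduce the parallel group G2, G3
(2) close the feedback loop around (G2+G3), G4
(3) series reduction of G1, [(G2+G3)/(1-(G2+G3)*G4)], G5
(4) feedback reduction of (G1*[(G2+G3)/(1-(G2+G3)*G4)]*G5), G6
Step 3: series.

Hence the answer: series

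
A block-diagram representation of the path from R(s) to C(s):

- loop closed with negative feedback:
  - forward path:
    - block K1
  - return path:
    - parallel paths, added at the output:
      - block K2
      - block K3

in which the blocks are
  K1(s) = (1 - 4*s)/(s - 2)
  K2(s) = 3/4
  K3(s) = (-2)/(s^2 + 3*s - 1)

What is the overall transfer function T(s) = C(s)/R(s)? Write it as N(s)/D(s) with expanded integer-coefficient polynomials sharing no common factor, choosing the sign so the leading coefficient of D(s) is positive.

(1) combine K2, K3 in parallel -> (3*s^2 + 9*s - 11)/(4*s^2 + 12*s - 4)
(2) reduce the feedback loop with forward K1 and return (K2+K3), which is the overall transfer function T(s) = C(s)/R(s) in lowest terms

Hence the answer: (16*s^3 + 44*s^2 - 28*s + 4)/(8*s^3 + 29*s^2 - 25*s + 3)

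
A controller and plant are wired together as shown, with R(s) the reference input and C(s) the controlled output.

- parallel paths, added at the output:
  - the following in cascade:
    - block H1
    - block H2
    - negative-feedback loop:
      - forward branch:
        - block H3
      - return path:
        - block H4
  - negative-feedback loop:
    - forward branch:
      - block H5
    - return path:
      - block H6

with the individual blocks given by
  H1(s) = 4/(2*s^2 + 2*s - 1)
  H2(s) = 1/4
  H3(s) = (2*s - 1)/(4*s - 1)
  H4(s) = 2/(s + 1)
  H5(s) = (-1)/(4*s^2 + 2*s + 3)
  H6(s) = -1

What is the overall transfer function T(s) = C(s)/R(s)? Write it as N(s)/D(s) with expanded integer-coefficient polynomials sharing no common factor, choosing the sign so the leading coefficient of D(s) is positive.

Step 1. close the feedback loop around H3, H4, giving (2*s^2 + s - 1)/(4*s^2 + 7*s - 3)
Step 2. multiply H1, H2, [H3/(1+H3*H4)] (series), giving (2*s^2 + s - 1)/(8*s^4 + 22*s^3 + 4*s^2 - 13*s + 3)
Step 3. close the feedback loop around H5, H6, giving (-1)/(4*s^2 + 2*s + 4)
Step 4. reduce the parallel group (H1*H2*[H3/(1+H3*H4)]), [H5/(1+H5*H6)] - this is the overall T(s), already in the required normalized form

Therefore the answer is (-14*s^3 + 2*s^2 + 15*s - 7)/(32*s^6 + 104*s^5 + 92*s^4 + 44*s^3 + 2*s^2 - 46*s + 12).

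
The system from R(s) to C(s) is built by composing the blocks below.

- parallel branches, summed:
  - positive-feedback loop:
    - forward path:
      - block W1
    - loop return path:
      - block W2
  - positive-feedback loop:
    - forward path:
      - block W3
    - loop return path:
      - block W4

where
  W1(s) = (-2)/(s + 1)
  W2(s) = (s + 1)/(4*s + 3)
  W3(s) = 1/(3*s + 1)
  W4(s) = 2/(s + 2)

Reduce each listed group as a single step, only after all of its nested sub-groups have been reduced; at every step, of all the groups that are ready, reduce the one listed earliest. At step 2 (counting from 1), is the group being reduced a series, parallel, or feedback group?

Answer: feedback

Working:
Step 1: close the feedback loop around W1, W2
Step 2: close the feedback loop around W3, W4
Step 3: sum the parallel branches [W1/(1-W1*W2)], [W3/(1-W3*W4)]
Step 2: feedback.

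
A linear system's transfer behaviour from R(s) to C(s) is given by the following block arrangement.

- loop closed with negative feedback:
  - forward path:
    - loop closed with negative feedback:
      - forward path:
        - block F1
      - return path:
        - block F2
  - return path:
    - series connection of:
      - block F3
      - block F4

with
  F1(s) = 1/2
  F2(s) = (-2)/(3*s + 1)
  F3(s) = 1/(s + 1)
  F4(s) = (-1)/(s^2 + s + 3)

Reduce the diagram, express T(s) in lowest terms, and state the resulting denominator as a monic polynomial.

Reducing step by step:

1. collapse the loop (F1 forward, F2 return); result (3*s + 1)/(6*s)
2. multiply F3, F4 (series); result (-1)/(s^3 + 2*s^2 + 4*s + 3)
3. feedback reduction of [F1/(1+F1*F2)], (F3*F4); result (3*s^4 + 7*s^3 + 14*s^2 + 13*s + 3)/(6*s^4 + 12*s^3 + 24*s^2 + 15*s - 1)
T(s) is the step-3 result (common factors already cancelled). Leading coefficient of the denominator: 6. Divide through by 6 for the monic polynomial.

Answer: s^4 + 2*s^3 + 4*s^2 + 5*s/2 - 1/6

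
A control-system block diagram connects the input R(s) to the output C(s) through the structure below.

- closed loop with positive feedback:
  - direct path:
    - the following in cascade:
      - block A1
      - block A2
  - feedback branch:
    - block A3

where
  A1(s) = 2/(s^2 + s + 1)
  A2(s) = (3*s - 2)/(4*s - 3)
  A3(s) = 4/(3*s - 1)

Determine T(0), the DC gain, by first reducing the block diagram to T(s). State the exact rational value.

Step 1 - combine A1, A2 in series gives (6*s - 4)/(4*s^3 + s^2 + s - 3)
Step 2 - reduce the feedback loop with forward (A1*A2) and return A3 gives (18*s^2 - 18*s + 4)/(12*s^4 - s^3 + 2*s^2 - 34*s + 19)
Step 2 gives the overall T(s). Then T(0) = 4/19.

Answer: 4/19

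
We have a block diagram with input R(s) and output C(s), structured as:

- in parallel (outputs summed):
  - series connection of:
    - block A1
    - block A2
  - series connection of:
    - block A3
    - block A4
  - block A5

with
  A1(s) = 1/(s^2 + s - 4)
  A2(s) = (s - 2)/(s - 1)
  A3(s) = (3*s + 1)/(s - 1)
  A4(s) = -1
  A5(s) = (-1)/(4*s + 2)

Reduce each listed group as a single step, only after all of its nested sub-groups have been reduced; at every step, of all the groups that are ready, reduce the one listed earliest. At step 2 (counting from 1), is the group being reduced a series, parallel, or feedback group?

Step 1. multiply A1, A2 (series)
Step 2. cascade A3, A4
Step 3. sum the parallel branches (A1*A2), (A3*A4), A5
At step 2 the group reduced is series.

Therefore the answer is series.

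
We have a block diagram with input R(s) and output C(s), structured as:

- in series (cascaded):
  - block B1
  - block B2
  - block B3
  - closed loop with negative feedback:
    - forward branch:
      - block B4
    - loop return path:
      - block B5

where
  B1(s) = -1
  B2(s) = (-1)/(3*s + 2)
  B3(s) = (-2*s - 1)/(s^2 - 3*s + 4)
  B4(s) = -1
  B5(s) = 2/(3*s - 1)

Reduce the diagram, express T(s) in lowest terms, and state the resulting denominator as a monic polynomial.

First reduce the diagram to T(s).

(1) apply the feedback formula to B4, B5: (1 - 3*s)/(3*s - 3)
(2) combine B1, B2, B3, [B4/(1+B4*B5)] in series: (6*s^2 + s - 1)/(9*s^4 - 30*s^3 + 39*s^2 + 6*s - 24)
Step 2 gives the fully reduced T(s), with no common factor left to cancel. The denominator's leading coefficient is 9, so divide each of its coefficients by 9 to get the monic form.

Answer: s^4 - 10*s^3/3 + 13*s^2/3 + 2*s/3 - 8/3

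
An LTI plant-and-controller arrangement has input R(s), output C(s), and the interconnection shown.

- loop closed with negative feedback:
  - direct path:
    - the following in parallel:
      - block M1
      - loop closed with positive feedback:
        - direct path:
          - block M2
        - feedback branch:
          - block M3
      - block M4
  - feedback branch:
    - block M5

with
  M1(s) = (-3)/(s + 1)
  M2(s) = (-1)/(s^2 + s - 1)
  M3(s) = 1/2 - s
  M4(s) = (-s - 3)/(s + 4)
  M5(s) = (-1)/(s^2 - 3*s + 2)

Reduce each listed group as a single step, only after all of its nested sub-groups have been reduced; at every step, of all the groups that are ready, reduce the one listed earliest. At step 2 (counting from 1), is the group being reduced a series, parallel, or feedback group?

Reducing step by step:

[1] collapse the loop (M2 forward, M3 return)
[2] add M1, [M2/(1-M2*M3)], M4 (parallel)
[3] apply the feedback formula to (M1+[M2/(1-M2*M3)]+M4), M5
So the answer for step 2 is parallel.

Answer: parallel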